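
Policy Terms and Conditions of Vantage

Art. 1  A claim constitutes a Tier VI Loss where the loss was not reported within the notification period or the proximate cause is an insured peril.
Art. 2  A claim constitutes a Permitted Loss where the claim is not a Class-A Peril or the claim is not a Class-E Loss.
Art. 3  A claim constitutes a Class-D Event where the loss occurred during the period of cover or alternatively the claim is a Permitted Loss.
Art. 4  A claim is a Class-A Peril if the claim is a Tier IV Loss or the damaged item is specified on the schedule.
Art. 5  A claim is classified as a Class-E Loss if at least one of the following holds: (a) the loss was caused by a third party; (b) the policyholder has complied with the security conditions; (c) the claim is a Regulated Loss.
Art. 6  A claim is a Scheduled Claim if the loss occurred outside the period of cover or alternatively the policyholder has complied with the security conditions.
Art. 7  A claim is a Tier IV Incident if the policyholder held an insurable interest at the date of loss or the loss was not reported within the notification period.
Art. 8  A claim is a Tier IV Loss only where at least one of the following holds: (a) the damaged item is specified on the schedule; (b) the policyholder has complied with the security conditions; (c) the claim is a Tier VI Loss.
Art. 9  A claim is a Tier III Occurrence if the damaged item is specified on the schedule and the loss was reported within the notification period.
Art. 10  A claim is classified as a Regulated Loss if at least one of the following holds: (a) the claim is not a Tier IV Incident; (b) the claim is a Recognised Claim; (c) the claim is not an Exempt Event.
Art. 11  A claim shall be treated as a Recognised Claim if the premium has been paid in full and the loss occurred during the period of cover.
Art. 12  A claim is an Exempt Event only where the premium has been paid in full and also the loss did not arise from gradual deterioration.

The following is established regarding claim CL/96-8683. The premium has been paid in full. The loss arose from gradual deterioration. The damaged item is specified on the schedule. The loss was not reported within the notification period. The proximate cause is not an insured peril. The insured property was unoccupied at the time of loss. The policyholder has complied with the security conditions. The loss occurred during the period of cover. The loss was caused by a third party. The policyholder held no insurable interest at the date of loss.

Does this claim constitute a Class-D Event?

Yes

article 1 — Tier VI Loss: [the loss was not reported within the notification period? yes] OR [the proximate cause is an insured peril? no] → satisfied.
article 8 — Tier IV Loss: [the damaged item is specified on the schedule? yes] OR [the policyholder has complied with the security conditions? yes] OR [Tier VI Loss (article 1)? yes] → satisfied.
article 4 — Class-A Peril: [Tier IV Loss (article 8)? yes] OR [the damaged item is specified on the schedule? yes] → satisfied.
article 7 — Tier IV Incident: [the policyholder held an insurable interest at the date of loss? no] OR [the loss was not reported within the notification period? yes] → satisfied.
article 11 — Recognised Claim: [the premium has been paid in full? yes] AND [the loss occurred during the period of cover? yes] → satisfied.
article 12 — Exempt Event: [the premium has been paid in full? yes] AND [the loss did not arise from gradual deterioration? no] → not satisfied.
article 10 — Regulated Loss: [not a Tier IV Incident (article 7)? no] OR [Recognised Claim (article 11)? yes] OR [not an Exempt Event (article 12)? yes] → satisfied.
article 5 — Class-E Loss: [the loss was caused by a third party? yes] OR [the policyholder has complied with the security conditions? yes] OR [Regulated Loss (article 10)? yes] → satisfied.
article 2 — Permitted Loss: [not a Class-A Peril (article 4)? no] OR [not a Class-E Loss (article 5)? no] → not satisfied.
article 3 — Class-D Event: [the loss occurred during the period of cover? yes] OR [Permitted Loss (article 2)? no] → satisfied.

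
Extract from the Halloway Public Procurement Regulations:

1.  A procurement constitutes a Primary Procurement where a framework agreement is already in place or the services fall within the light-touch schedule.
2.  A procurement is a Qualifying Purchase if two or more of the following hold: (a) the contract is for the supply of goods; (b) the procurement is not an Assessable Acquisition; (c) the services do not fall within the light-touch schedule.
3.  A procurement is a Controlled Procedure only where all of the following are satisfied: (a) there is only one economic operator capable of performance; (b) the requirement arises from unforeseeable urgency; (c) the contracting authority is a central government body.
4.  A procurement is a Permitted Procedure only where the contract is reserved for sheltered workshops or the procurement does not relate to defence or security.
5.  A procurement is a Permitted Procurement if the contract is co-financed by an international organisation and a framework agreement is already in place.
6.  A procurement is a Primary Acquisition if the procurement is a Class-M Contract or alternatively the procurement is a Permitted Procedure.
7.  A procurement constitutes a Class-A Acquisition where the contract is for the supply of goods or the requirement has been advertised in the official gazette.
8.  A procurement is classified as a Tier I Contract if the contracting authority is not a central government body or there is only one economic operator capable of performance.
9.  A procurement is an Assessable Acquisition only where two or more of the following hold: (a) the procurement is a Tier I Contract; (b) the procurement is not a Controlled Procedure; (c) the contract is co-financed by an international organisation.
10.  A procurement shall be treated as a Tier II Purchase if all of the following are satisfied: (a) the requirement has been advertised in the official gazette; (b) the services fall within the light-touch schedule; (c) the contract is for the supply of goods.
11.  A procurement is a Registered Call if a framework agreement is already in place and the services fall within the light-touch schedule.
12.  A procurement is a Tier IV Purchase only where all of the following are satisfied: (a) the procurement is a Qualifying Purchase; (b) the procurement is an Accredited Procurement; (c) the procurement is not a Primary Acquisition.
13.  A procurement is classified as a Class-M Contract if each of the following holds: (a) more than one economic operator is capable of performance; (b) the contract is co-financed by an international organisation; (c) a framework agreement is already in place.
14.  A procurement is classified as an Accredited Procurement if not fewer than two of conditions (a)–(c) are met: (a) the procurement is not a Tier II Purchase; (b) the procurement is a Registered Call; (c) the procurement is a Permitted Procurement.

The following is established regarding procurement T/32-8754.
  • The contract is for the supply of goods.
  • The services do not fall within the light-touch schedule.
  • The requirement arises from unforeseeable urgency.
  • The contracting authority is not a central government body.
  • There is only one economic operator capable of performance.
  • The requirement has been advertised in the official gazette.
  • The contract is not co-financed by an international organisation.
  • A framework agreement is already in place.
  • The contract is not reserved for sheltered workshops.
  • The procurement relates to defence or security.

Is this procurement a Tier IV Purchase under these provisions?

No

Under paragraph 8: the contracting authority is not a central government body? yes; or there is only one economic operator capable of performance? yes. So the procurement is a Tier I Contract.
Under paragraph 3: there is only one economic operator capable of performance? yes; and the requirement arises from unforeseeable urgency? yes; and the contracting authority is a central government body? no. So the procurement is not a Controlled Procedure.
Under paragraph 9: Tier I Contract (paragraph 8)? yes; not a Controlled Procedure (paragraph 3)? yes; the contract is co-financed by an international organisation? no — 2 of 3 hold (need ≥2) → satisfied.
Under paragraph 2: the contract is for the supply of goods? yes; not an Assessable Acquisition (paragraph 9)? no; the services do not fall within the light-touch schedule? yes — 2 of 3 hold (need ≥2) → satisfied.
Under paragraph 10: the requirement has been advertised in the official gazette? yes; and the services fall within the light-touch schedule? no; and the contract is for the supply of goods? yes. So the procurement is not a Tier II Purchase.
Under paragraph 11: a framework agreement is already in place? yes; and the services fall within the light-touch schedule? no. So the procurement is not a Registered Call.
Under paragraph 5: the contract is co-financed by an international organisation? no; and a framework agreement is already in place? yes. So the procurement is not a Permitted Procurement.
Under paragraph 14: not a Tier II Purchase (paragraph 10)? yes; Registered Call (paragraph 11)? no; Permitted Procurement (paragraph 5)? no — 1 of 3 hold (need ≥2) → not satisfied.
Under paragraph 13: more than one economic operator is capable of performance? no; and the contract is co-financed by an international organisation? no; and a framework agreement is already in place? yes. So the procurement is not a Class-M Contract.
Under paragraph 4: the contract is reserved for sheltered workshops? no; or the procurement does not relate to defence or security? no. So the procurement is not a Permitted Procedure.
Under paragraph 6: Class-M Contract (paragraph 13)? no; or Permitted Procedure (paragraph 4)? no. So the procurement is not a Primary Acquisition.
Under paragraph 12: Qualifying Purchase (paragraph 2)? yes; and Accredited Procurement (paragraph 14)? no; and not a Primary Acquisition (paragraph 6)? yes. So the procurement is not a Tier IV Purchase.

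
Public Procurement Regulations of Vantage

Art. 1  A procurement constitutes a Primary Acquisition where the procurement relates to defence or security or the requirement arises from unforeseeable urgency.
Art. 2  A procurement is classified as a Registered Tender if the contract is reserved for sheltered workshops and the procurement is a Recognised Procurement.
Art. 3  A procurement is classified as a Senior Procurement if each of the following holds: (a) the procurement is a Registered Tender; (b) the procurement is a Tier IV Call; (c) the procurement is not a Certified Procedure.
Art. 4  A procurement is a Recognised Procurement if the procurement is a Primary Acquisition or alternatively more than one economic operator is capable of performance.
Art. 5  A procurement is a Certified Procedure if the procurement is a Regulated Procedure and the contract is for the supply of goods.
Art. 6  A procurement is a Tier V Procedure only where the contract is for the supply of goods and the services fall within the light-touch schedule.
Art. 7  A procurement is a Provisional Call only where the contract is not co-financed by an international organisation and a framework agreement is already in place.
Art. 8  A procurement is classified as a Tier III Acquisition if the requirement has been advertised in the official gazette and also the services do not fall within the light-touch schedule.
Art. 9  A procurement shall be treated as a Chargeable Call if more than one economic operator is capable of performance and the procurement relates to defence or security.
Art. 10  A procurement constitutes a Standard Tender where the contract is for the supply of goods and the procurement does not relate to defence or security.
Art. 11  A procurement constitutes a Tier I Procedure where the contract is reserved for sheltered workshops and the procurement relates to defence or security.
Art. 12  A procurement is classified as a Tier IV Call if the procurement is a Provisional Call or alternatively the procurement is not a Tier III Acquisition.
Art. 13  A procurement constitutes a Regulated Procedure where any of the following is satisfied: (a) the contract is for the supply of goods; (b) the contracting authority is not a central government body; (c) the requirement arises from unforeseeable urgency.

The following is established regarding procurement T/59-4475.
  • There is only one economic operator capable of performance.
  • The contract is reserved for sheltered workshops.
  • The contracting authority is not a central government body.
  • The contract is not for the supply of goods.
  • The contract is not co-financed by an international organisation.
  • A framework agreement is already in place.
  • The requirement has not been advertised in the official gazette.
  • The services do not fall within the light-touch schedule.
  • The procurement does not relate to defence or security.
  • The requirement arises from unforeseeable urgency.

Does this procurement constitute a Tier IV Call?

article 7 — Provisional Call: [the contract is not co-financed by an international organisation? yes] AND [a framework agreement is already in place? yes] → satisfied.
article 8 — Tier III Acquisition: [the requirement has been advertised in the official gazette? no] AND [the services do not fall within the light-touch schedule? yes] → not satisfied.
article 12 — Tier IV Call: [Provisional Call (article 7)? yes] OR [not a Tier III Acquisition (article 8)? yes] → satisfied.

Yes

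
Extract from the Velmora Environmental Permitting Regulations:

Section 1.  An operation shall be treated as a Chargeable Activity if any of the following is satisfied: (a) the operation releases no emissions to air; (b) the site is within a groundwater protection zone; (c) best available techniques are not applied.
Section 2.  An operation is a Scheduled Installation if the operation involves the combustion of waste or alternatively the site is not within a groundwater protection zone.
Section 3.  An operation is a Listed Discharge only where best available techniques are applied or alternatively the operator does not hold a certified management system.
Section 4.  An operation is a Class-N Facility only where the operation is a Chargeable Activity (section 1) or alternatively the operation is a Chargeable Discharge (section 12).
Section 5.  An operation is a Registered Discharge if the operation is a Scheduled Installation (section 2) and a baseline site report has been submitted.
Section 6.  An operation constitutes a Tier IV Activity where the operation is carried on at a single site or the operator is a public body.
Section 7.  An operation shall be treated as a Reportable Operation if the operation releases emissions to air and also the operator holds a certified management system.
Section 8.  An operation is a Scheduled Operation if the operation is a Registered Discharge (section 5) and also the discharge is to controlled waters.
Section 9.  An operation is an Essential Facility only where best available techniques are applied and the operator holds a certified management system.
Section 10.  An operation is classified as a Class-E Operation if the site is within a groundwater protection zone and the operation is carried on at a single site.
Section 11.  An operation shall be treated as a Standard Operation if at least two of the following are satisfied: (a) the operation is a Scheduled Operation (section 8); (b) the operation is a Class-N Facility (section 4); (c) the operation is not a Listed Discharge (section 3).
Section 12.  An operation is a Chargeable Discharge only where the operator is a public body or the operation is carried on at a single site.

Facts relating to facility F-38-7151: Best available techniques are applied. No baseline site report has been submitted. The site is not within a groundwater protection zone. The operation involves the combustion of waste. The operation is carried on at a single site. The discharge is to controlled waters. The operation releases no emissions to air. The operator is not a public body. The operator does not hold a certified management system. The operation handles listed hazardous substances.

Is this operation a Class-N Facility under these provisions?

Yes

section 1 — Chargeable Activity: [the operation releases no emissions to air? yes] OR [the site is within a groundwater protection zone? no] OR [best available techniques are not applied? no] → satisfied.
section 12 — Chargeable Discharge: [the operator is a public body? no] OR [the operation is carried on at a single site? yes] → satisfied.
section 4 — Class-N Facility: [Chargeable Activity (section 1)? yes] OR [Chargeable Discharge (section 12)? yes] → satisfied.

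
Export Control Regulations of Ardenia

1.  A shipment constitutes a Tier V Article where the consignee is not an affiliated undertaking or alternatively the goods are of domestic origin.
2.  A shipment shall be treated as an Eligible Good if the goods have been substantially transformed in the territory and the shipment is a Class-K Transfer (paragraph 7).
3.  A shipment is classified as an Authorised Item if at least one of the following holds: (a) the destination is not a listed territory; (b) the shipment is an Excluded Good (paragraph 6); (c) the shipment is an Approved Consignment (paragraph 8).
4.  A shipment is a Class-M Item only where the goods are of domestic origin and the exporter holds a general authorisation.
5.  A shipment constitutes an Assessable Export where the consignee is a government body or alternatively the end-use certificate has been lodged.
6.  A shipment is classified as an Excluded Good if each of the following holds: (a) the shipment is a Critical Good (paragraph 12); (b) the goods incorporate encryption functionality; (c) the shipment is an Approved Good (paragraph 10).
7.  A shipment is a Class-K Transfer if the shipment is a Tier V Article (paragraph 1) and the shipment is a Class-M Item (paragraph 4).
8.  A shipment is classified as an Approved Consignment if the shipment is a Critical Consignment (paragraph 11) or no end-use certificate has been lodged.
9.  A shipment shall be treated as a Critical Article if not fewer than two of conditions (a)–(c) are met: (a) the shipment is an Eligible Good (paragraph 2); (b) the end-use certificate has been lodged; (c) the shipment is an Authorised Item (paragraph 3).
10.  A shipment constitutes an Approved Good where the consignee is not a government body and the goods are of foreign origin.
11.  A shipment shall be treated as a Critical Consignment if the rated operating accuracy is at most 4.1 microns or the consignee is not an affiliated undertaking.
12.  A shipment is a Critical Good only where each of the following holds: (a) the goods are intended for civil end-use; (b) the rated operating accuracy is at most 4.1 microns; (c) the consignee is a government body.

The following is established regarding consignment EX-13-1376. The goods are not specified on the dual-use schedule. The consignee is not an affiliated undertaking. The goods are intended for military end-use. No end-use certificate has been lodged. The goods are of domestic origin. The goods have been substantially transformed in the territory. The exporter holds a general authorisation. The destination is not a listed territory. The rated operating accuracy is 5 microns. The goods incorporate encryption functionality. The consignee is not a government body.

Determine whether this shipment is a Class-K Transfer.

Yes

Under paragraph 1: the consignee is not an affiliated undertaking? yes; or the goods are of domestic origin? yes. So the shipment is a Tier V Article.
Under paragraph 4: the goods are of domestic origin? yes; and the exporter holds a general authorisation? yes. So the shipment is a Class-M Item.
Under paragraph 7: Tier V Article (paragraph 1)? yes; and Class-M Item (paragraph 4)? yes. So the shipment is a Class-K Transfer.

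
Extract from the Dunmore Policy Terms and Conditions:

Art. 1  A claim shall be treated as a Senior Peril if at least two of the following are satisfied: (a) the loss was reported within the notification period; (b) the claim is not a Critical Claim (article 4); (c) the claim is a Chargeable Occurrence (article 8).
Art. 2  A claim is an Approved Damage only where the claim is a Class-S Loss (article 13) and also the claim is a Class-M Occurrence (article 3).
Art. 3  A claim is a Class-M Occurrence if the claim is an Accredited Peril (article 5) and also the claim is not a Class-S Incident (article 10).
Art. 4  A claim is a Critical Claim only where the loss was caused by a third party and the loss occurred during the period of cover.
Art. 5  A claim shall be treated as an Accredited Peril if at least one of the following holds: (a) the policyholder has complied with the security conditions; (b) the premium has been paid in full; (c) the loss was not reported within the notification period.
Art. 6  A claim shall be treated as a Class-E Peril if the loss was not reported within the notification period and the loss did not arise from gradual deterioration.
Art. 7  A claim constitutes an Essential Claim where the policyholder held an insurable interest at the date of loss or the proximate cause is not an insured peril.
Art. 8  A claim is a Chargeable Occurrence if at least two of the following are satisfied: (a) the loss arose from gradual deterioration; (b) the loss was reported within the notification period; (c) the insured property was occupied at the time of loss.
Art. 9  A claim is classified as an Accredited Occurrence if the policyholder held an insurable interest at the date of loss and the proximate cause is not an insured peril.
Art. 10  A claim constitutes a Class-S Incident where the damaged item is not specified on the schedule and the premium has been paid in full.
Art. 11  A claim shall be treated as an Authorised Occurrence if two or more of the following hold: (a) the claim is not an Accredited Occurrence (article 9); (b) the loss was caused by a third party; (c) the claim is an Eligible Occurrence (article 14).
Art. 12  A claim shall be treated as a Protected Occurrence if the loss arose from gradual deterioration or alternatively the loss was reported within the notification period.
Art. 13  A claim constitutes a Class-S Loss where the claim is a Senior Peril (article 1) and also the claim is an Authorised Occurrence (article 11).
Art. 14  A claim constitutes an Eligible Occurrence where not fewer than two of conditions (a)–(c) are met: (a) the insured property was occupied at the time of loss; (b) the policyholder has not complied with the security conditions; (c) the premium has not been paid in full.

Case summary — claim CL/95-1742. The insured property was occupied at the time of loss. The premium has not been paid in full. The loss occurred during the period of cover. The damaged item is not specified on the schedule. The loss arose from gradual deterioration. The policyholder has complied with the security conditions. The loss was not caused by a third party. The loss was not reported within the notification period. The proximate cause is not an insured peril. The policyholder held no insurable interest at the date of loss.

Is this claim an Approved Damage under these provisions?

Yes

Under article 4: the loss was caused by a third party? no; and the loss occurred during the period of cover? yes. So the claim is not a Critical Claim.
Under article 8: the loss arose from gradual deterioration? yes; the loss was reported within the notification period? no; the insured property was occupied at the time of loss? yes — 2 of 3 hold (need ≥2) → satisfied.
Under article 1: the loss was reported within the notification period? no; not a Critical Claim (article 4)? yes; Chargeable Occurrence (article 8)? yes — 2 of 3 hold (need ≥2) → satisfied.
Under article 9: the policyholder held an insurable interest at the date of loss? no; and the proximate cause is not an insured peril? yes. So the claim is not an Accredited Occurrence.
Under article 14: the insured property was occupied at the time of loss? yes; the policyholder has not complied with the security conditions? no; the premium has not been paid in full? yes — 2 of 3 hold (need ≥2) → satisfied.
Under article 11: not an Accredited Occurrence (article 9)? yes; the loss was caused by a third party? no; Eligible Occurrence (article 14)? yes — 2 of 3 hold (need ≥2) → satisfied.
Under article 13: Senior Peril (article 1)? yes; and Authorised Occurrence (article 11)? yes. So the claim is a Class-S Loss.
Under article 5: the policyholder has complied with the security conditions? yes; or the premium has been paid in full? no; or the loss was not reported within the notification period? yes. So the claim is an Accredited Peril.
Under article 10: the damaged item is not specified on the schedule? yes; and the premium has been paid in full? no. So the claim is not a Class-S Incident.
Under article 3: Accredited Peril (article 5)? yes; and not a Class-S Incident (article 10)? yes. So the claim is a Class-M Occurrence.
Under article 2: Class-S Loss (article 13)? yes; and Class-M Occurrence (article 3)? yes. So the claim is an Approved Damage.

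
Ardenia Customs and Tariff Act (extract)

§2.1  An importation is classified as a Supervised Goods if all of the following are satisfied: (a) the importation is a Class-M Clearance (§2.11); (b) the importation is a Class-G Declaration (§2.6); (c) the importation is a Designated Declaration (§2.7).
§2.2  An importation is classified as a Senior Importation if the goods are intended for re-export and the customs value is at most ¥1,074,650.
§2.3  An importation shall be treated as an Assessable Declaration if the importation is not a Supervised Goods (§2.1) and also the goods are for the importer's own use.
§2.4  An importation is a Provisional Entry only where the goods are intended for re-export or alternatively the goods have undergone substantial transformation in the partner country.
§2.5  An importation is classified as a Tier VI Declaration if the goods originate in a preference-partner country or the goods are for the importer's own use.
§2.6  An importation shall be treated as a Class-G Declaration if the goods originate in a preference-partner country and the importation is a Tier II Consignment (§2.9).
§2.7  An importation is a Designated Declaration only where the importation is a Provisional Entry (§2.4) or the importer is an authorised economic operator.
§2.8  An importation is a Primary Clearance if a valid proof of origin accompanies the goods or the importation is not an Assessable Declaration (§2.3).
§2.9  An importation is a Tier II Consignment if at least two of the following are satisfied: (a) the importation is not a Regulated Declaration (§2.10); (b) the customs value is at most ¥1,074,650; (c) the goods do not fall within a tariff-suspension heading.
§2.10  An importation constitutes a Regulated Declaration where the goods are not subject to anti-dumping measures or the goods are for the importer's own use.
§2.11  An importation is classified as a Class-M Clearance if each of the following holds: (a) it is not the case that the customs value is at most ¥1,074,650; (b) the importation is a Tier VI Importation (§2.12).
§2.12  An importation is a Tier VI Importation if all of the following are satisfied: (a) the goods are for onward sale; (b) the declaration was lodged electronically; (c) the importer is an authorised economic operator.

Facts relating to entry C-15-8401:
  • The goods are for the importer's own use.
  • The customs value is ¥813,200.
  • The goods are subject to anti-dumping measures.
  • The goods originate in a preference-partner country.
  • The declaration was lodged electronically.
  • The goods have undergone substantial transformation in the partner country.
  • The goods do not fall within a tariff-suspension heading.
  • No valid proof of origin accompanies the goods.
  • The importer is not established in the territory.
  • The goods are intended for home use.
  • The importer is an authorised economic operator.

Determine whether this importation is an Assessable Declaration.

Yes

Under §2.12: the goods are for onward sale? no; and the declaration was lodged electronically? yes; and the importer is an authorised economic operator? yes. So the importation is not a Tier VI Importation.
Under §2.11: customs value: ¥813,200 ≤ ¥1,074,650? yes, so negated condition no; and Tier VI Importation (§2.12)? no. So the importation is not a Class-M Clearance.
Under §2.10: the goods are not subject to anti-dumping measures? no; or the goods are for the importer's own use? yes. So the importation is a Regulated Declaration.
Under §2.9: not a Regulated Declaration (§2.10)? no; customs value: ¥813,200 ≤ ¥1,074,650? yes; the goods do not fall within a tariff-suspension heading? yes — 2 of 3 hold (need ≥2) → satisfied.
Under §2.6: the goods originate in a preference-partner country? yes; and Tier II Consignment (§2.9)? yes. So the importation is a Class-G Declaration.
Under §2.4: the goods are intended for re-export? no; or the goods have undergone substantial transformation in the partner country? yes. So the importation is a Provisional Entry.
Under §2.7: Provisional Entry (§2.4)? yes; or the importer is an authorised economic operator? yes. So the importation is a Designated Declaration.
Under §2.1: Class-M Clearance (§2.11)? no; and Class-G Declaration (§2.6)? yes; and Designated Declaration (§2.7)? yes. So the importation is not a Supervised Goods.
Under §2.3: not a Supervised Goods (§2.1)? yes; and the goods are for the importer's own use? yes. So the importation is an Assessable Declaration.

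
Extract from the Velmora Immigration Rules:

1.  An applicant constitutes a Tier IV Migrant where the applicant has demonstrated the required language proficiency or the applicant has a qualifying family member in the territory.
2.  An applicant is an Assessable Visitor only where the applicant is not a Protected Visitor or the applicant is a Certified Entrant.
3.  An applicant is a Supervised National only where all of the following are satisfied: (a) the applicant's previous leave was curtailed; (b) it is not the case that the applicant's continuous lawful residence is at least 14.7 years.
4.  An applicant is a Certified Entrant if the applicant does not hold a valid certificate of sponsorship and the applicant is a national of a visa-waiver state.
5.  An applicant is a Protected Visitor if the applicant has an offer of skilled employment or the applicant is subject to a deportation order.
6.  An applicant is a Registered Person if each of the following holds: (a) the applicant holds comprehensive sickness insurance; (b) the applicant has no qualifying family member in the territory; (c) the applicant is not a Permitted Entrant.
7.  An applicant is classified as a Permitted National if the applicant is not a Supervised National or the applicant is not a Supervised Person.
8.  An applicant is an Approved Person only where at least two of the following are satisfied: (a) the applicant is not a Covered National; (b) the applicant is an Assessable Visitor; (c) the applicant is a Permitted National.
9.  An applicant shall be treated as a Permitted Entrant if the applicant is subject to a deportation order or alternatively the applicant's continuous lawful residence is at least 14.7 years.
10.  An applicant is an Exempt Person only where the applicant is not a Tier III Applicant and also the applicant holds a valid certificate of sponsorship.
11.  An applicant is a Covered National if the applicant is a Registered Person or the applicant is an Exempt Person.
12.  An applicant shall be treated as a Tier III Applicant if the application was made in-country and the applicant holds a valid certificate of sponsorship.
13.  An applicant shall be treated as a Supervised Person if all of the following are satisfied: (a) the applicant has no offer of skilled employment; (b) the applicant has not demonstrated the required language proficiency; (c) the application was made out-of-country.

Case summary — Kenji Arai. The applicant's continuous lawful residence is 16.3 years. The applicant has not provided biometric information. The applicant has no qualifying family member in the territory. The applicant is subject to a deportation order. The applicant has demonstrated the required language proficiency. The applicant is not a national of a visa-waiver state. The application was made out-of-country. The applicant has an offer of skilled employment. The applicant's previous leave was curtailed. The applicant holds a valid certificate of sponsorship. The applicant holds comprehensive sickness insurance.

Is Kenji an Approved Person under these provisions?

paragraph 9 — Permitted Entrant: [the applicant is subject to a deportation order? yes] OR [applicant's continuous lawful residence: 16.3 years ≥ 14.7 years? yes] → satisfied.
paragraph 6 — Registered Person: [the applicant holds comprehensive sickness insurance? yes] AND [the applicant has no qualifying family member in the territory? yes] AND [not a Permitted Entrant (paragraph 9)? no] → not satisfied.
paragraph 12 — Tier III Applicant: [the application was made in-country? no] AND [the applicant holds a valid certificate of sponsorship? yes] → not satisfied.
paragraph 10 — Exempt Person: [not a Tier III Applicant (paragraph 12)? yes] AND [the applicant holds a valid certificate of sponsorship? yes] → satisfied.
paragraph 11 — Covered National: [Registered Person (paragraph 6)? no] OR [Exempt Person (paragraph 10)? yes] → satisfied.
paragraph 5 — Protected Visitor: [the applicant has an offer of skilled employment? yes] OR [the applicant is subject to a deportation order? yes] → satisfied.
paragraph 4 — Certified Entrant: [the applicant does not hold a valid certificate of sponsorship? no] AND [the applicant is a national of a visa-waiver state? no] → not satisfied.
paragraph 2 — Assessable Visitor: [not a Protected Visitor (paragraph 5)? no] OR [Certified Entrant (paragraph 4)? no] → not satisfied.
paragraph 3 — Supervised National: [the applicant's previous leave was curtailed? yes] AND [applicant's continuous lawful residence: 16.3 years ≥ 14.7 years? yes, so negated condition no] → not satisfied.
paragraph 13 — Supervised Person: [the applicant has no offer of skilled employment? no] AND [the applicant has not demonstrated the required language proficiency? no] AND [the application was made out-of-country? yes] → not satisfied.
paragraph 7 — Permitted National: [not a Supervised National (paragraph 3)? yes] OR [not a Supervised Person (paragraph 13)? yes] → satisfied.
paragraph 8 — Approved Person: not a Covered National (paragraph 11)? no; Assessable Visitor (paragraph 2)? no; Permitted National (paragraph 7)? yes — 1 of 3 hold (need ≥2) → not satisfied.

No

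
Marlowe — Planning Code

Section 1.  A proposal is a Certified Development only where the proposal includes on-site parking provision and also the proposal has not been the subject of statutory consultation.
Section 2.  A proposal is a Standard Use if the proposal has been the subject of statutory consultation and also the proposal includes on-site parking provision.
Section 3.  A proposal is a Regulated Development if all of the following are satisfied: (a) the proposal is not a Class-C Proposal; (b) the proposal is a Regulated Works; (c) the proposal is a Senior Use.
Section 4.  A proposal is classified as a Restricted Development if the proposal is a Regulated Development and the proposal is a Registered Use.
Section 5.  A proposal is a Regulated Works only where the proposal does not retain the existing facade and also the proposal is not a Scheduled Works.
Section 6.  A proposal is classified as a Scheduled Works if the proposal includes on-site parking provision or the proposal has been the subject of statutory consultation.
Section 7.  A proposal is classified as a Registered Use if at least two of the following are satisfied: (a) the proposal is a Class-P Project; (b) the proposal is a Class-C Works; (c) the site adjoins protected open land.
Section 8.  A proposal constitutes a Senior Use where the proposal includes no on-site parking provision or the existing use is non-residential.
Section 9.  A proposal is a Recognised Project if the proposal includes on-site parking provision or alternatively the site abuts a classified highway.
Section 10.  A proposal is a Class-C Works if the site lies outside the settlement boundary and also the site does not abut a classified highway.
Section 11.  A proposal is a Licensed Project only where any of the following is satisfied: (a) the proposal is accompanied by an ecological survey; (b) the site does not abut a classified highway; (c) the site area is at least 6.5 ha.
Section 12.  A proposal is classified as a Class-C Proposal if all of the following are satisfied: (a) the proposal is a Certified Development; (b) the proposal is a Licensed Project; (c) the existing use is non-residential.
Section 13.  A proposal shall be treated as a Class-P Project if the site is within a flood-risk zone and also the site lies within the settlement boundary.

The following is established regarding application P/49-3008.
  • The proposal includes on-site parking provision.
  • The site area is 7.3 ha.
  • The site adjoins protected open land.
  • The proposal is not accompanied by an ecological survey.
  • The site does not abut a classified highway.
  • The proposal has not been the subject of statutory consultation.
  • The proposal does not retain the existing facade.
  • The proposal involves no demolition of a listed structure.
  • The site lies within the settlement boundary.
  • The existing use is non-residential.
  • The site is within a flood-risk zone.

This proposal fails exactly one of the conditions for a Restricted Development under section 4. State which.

Under section 1: the proposal includes on-site parking provision? yes; and the proposal has not been the subject of statutory consultation? yes. So the proposal is a Certified Development.
Under section 11: the proposal is accompanied by an ecological survey? no; or the site does not abut a classified highway? yes; or site area: 7.3 ha ≥ 6.5 ha? yes. So the proposal is a Licensed Project.
Under section 12: Certified Development (section 1)? yes; and Licensed Project (section 11)? yes; and the existing use is non-residential? yes. So the proposal is a Class-C Proposal.
Under section 6: the proposal includes on-site parking provision? yes; or the proposal has been the subject of statutory consultation? no. So the proposal is a Scheduled Works.
Under section 5: the proposal does not retain the existing facade? yes; and not a Scheduled Works (section 6)? no. So the proposal is not a Regulated Works.
Under section 8: the proposal includes no on-site parking provision? no; or the existing use is non-residential? yes. So the proposal is a Senior Use.
Under section 3: not a Class-C Proposal (section 12)? no; and Regulated Works (section 5)? no; and Senior Use (section 8)? yes. So the proposal is not a Regulated Development.
Under section 13: the site is within a flood-risk zone? yes; and the site lies within the settlement boundary? yes. So the proposal is a Class-P Project.
Under section 10: the site lies outside the settlement boundary? no; and the site does not abut a classified highway? yes. So the proposal is not a Class-C Works.
Under section 7: Class-P Project (section 13)? yes; Class-C Works (section 10)? no; the site adjoins protected open land? yes — 2 of 3 hold (need ≥2) → satisfied.
Under section 4: Regulated Development (section 3)? no; and Registered Use (section 7)? yes. So the proposal is not a Restricted Development.

Regulated Development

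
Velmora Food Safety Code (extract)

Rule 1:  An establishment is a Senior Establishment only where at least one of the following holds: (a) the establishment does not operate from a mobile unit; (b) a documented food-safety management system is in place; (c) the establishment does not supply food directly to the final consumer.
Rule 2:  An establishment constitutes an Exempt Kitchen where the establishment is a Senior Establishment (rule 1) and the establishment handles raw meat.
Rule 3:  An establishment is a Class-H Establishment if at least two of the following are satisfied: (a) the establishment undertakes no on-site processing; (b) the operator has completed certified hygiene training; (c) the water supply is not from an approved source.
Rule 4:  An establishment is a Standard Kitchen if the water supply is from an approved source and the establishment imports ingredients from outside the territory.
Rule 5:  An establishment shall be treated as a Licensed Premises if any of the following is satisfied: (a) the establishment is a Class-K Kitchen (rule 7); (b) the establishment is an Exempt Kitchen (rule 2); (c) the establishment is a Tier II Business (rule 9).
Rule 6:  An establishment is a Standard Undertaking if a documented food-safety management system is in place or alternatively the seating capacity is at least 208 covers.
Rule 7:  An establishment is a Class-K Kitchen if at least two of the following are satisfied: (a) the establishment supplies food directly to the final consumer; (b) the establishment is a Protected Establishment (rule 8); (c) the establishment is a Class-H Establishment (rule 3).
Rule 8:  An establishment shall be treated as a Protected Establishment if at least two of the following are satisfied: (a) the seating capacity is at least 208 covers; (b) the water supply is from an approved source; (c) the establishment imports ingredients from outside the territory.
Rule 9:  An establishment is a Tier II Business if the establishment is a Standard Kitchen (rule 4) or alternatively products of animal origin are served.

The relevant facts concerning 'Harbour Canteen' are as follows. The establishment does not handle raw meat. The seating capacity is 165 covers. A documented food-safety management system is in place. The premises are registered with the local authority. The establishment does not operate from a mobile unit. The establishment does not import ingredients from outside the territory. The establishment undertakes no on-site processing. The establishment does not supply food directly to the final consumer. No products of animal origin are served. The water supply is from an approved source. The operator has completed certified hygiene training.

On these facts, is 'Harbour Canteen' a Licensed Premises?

rule 8 — Protected Establishment: seating capacity: 165 covers ≥ 208 covers? no; the water supply is from an approved source? yes; the establishment imports ingredients from outside the territory? no — 1 of 3 hold (need ≥2) → not satisfied.
rule 3 — Class-H Establishment: the establishment undertakes no on-site processing? yes; the operator has completed certified hygiene training? yes; the water supply is not from an approved source? no — 2 of 3 hold (need ≥2) → satisfied.
rule 7 — Class-K Kitchen: the establishment supplies food directly to the final consumer? no; Protected Establishment (rule 8)? no; Class-H Establishment (rule 3)? yes — 1 of 3 hold (need ≥2) → not satisfied.
rule 1 — Senior Establishment: [the establishment does not operate from a mobile unit? yes] OR [a documented food-safety management system is in place? yes] OR [the establishment does not supply food directly to the final consumer? yes] → satisfied.
rule 2 — Exempt Kitchen: [Senior Establishment (rule 1)? yes] AND [the establishment handles raw meat? no] → not satisfied.
rule 4 — Standard Kitchen: [the water supply is from an approved source? yes] AND [the establishment imports ingredients from outside the territory? no] → not satisfied.
rule 9 — Tier II Business: [Standard Kitchen (rule 4)? no] OR [products of animal origin are served? no] → not satisfied.
rule 5 — Licensed Premises: [Class-K Kitchen (rule 7)? no] OR [Exempt Kitchen (rule 2)? no] OR [Tier II Business (rule 9)? no] → not satisfied.

No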